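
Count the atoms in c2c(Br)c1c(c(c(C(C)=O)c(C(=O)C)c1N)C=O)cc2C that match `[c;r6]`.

The query [c;r6] means: aromatic carbon that belongs to a six-membered ring.
Check the 21 heavy atoms by environment: 10× c (aromatic, in 6-ring) → match; 6× C (acyclic) → no; 3× O (acyclic) → no; 1× Br (acyclic) → no; 1× N (acyclic) → no.
That gives 10 matching atoms.

10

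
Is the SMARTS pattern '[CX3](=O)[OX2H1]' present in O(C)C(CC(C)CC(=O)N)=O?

The pattern [CX3](=O)[OX2H1] describes an sp2 carbon double-bonded to O and single-bonded to an -OH oxygen — a carboxylic acid.
The closest candidate here is a primary amide (-C(=O)NH2), but the carbonyl is bonded to N, not to an -OH oxygen. No other fragment satisfies the full query, so there is no match.

No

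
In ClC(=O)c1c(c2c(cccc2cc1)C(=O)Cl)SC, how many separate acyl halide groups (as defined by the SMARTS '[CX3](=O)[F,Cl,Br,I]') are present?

[CX3](=O)[F,Cl,Br,I] is the SMARTS for an acyl halide: a carbonyl carbon bonded to a halogen.
The molecule carries 2 separate instances of an acyl chloride (-C(=O)Cl) meeting every constraint; each maps to a distinct set of atoms, giving 2 matches.

2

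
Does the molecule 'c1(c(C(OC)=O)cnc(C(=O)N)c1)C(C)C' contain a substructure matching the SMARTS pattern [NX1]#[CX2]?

No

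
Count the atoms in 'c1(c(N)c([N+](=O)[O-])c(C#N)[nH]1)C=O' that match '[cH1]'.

0

The query [cH1] means: aromatic carbon bearing exactly one hydrogen.
Check the 13 heavy atoms by environment: 1× n (aromatic, H1) → no; 4× c (aromatic, H0) → no; 1× N (H2) → no; 1× C (H0) → no; 1× N (H0) → no; 1× N (charge +1, H0) → no; 1× O (charge -1, H0) → no; 2× O (H0) → no; 1× C (H1) → no.
No environment satisfies the query, so 0 matching atoms.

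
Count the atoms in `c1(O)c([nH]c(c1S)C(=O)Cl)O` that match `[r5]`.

5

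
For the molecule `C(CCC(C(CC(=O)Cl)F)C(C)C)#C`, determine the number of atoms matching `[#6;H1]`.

4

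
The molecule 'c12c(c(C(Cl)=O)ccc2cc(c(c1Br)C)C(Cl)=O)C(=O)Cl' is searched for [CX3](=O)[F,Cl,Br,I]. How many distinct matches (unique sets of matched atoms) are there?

3

[CX3](=O)[F,Cl,Br,I] is the SMARTS for an acyl halide: a carbonyl carbon bonded to a halogen.
The molecule carries 3 separate instances of an acyl chloride (-C(=O)Cl) meeting every constraint; each maps to a distinct set of atoms, giving 3 matches.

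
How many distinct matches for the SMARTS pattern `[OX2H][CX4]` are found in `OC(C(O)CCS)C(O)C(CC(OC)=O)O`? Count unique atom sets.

4

[OX2H][CX4] is the SMARTS for an aliphatic alcohol: a hydroxyl oxygen bound to an sp3 (X4) carbon.
The molecule carries 4 separate instances of a hydroxyl group (-OH) meeting every constraint; each maps to a distinct set of atoms, giving 4 matches.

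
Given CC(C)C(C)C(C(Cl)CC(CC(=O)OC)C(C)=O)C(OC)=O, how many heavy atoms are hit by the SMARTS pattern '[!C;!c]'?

6

The query [!C;!c] means: neither aliphatic nor aromatic carbon — same as [!#6].
Check the 22 heavy atoms by environment: 16× C → no; 5× O → match; 1× Cl → match.
Summing the matching environments: 5 + 1 = 6 matching atoms.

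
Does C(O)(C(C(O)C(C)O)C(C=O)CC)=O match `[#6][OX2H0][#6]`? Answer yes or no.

No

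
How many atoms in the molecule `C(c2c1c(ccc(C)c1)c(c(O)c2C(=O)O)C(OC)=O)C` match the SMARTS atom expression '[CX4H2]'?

1

The query [CX4H2] means: sp3 carbon (X4) with exactly two hydrogens.
Check the 21 heavy atoms by environment: 7× c (aromatic, H0, X3) → no; 3× c (aromatic, H1, X3) → no; 3× C (H3, X4) → no; 2× C (H0, X3) → no; 2× O (H0, X1) → no; 1× O (H0, X2) → no; 2× O (H1, X2) → no; 1× C (H2, X4) → match.
That gives 1 matching atom.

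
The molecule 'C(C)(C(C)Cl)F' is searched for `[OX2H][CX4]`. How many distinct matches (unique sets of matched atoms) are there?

0

[OX2H][CX4] is the SMARTS for an aliphatic alcohol: a hydroxyl oxygen bound to an sp3 (X4) carbon.
No fragment in the molecule satisfies every constraint, giving 0 matches.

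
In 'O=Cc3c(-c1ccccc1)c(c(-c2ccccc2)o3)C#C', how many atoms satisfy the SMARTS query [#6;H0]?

7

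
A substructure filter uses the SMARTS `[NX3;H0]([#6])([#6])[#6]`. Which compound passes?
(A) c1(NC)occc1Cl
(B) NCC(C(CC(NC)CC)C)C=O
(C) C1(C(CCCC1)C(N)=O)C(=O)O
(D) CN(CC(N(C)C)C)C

D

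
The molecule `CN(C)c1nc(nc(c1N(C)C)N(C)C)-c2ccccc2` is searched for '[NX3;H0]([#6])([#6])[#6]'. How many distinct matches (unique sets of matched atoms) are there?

3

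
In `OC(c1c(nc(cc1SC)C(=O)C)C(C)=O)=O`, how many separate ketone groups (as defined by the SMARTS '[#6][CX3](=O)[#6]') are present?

[#6][CX3](=O)[#6] is the SMARTS for a ketone: a carbonyl carbon (no H) flanked by two carbons.
The molecule carries 2 separate instances of an acetyl/ketone group (-C(=O)CH3) meeting every constraint; each maps to a distinct set of atoms, giving 2 matches.

2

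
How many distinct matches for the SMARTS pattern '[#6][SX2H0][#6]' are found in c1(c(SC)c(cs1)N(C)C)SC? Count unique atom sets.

[#6][SX2H0][#6] is the SMARTS for a thioether: an aliphatic sulfur bridging two carbons with no H on the sulfur.
The molecule carries 2 separate instances of a methylthio ether (-SCH3) meeting every constraint; each maps to a distinct set of atoms, giving 2 matches.

2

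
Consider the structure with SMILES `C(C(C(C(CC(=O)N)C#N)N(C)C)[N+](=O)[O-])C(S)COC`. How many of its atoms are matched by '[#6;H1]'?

4

Check the 21 heavy atoms by environment: 3× C (H2) → no; 4× C (H1) → match; 2× C (H0) → no; 3× O (H0) → no; 1× N (H2) → no; 2× N (H0) → no; 3× C (H3) → no; 1× S (H1) → no; 1× N (charge +1, H0) → no; 1× O (charge -1, H0) → no.
That gives 4 matching atoms.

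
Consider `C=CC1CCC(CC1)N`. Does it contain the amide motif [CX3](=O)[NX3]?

No

The pattern [CX3](=O)[NX3] describes a carbonyl carbon bonded to a trivalent nitrogen — an amide.
The closest candidate here is a primary amino group (-NH2), but the -NH2 is not attached to a carbonyl carbon. No other fragment satisfies the full query, so there is no match.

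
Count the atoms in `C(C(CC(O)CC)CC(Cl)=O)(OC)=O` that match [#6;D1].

2

The query [#6;D1] means: carbon bonded to exactly one heavy atom.
Check the 14 heavy atoms by environment: 3× C (D2) → no; 4× C (D3) → no; 2× C (D1) → match; 3× O (D1) → no; 1× O (D2) → no; 1× Cl (D1) → no.
That gives 2 matching atoms.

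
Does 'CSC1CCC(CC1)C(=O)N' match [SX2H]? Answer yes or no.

No

The pattern [SX2H] describes an aliphatic sulfur with two connections, one being H — a thiol.
The closest candidate here is a methylthio ether (-SCH3), but the sulfur has H0 (bonded to two carbons), not H1. No other fragment satisfies the full query, so there is no match.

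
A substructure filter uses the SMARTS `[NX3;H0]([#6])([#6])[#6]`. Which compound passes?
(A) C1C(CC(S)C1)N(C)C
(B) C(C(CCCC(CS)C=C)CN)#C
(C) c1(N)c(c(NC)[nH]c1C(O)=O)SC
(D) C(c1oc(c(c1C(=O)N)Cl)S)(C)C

A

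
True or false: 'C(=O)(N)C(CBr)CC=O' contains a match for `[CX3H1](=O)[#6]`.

True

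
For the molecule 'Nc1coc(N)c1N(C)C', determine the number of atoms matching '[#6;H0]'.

The query [#6;H0] means: any carbon with no attached hydrogen.
Check the 10 heavy atoms by environment: 1× o (aromatic, H0) → no; 1× c (aromatic, H1) → no; 3× c (aromatic, H0) → match; 2× N (H2) → no; 1× N (H0) → no; 2× C (H3) → no.
That gives 3 matching atoms.

3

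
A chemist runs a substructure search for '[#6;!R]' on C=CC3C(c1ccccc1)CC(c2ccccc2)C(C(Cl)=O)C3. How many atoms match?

Check the 23 heavy atoms by environment: 6× C (in 6-ring) → no; 12× c (aromatic, in 6-ring) → no; 3× C (acyclic) → match; 1× O (acyclic) → no; 1× Cl (acyclic) → no.
That gives 3 matching atoms.

3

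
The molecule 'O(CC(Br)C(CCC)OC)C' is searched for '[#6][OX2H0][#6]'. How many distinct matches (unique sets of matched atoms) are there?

2

[#6][OX2H0][#6] is the SMARTS for an ether: an aliphatic oxygen bridging two carbons with no H on the oxygen.
The molecule carries 2 separate instances of a methoxy ether (-OCH3) meeting every constraint; each maps to a distinct set of atoms, giving 2 matches.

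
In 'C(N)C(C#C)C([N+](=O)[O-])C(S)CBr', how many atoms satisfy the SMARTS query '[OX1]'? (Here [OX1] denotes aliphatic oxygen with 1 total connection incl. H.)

The query [OX1] means: aliphatic oxygen with one total connection — typically a carbonyl =O or an oxide.
Check the 13 heavy atoms by environment: 5× C (X4) → no; 1× N (charge +1, X3) → no; 1× O (charge -1, X1) → match; 1× O (X1) → match; 1× N (X3) → no; 2× C (X2) → no; 1× S (X2) → no; 1× Br (X1) → no.
Summing the matching environments: 1 + 1 = 2 matching atoms.

2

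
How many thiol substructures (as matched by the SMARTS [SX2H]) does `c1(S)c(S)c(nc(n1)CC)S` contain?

[SX2H] is the SMARTS for a thiol: an aliphatic sulfur with two connections, one being H.
The molecule carries 3 separate instances of a thiol (-SH) meeting every constraint; each maps to a distinct set of atoms, giving 3 matches.

3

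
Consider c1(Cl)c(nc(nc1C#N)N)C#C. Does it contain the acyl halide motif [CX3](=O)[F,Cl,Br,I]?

No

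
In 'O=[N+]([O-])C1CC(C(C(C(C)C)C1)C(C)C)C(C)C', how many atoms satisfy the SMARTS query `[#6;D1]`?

6

The query [#6;D1] means: carbon bonded to exactly one heavy atom.
Check the 18 heavy atoms by environment: 7× C (D3) → no; 2× C (D2) → no; 6× C (D1) → match; 1× N (charge +1, D3) → no; 1× O (charge -1, D1) → no; 1× O (D1) → no.
That gives 6 matching atoms.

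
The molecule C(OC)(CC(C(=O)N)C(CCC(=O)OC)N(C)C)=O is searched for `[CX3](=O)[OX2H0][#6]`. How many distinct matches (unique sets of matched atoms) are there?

2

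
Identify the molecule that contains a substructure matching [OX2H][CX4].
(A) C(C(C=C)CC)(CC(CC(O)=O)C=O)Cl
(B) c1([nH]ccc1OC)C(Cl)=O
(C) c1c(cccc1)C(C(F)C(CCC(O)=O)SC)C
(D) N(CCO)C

[OX2H][CX4] describes a hydroxyl oxygen bound to an sp3 (X4) carbon (an aliphatic alcohol).
(A) has a carboxylic acid group (-C(=O)OH) but the -OH is on a CX3 carbonyl carbon, not a CX4 carbon.
(B) has a methoxy ether (-OCH3) but the oxygen has H0 (ether), not H1.
(C) has a carboxylic acid group (-C(=O)OH) but the -OH is on a CX3 carbonyl carbon, not a CX4 carbon.
(D) contains a hydroxyl group (-OH), which satisfies every atom and bond constraint.
So the answer is (D).

D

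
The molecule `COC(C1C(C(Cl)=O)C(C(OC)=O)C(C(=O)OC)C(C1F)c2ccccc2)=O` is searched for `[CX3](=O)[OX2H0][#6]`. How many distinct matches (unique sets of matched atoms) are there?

3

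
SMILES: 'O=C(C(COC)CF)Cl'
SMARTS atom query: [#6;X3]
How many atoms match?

1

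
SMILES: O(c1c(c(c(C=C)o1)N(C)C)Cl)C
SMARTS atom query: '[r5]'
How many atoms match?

5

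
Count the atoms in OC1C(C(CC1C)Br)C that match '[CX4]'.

7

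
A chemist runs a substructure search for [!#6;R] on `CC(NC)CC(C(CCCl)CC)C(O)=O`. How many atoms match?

0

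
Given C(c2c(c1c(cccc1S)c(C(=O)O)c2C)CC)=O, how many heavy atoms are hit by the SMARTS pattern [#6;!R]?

5

The query [#6;!R] means: carbon not in any ring.
Check the 19 heavy atoms by environment: 10× c (aromatic, in 6-ring) → no; 5× C (acyclic) → match; 3× O (acyclic) → no; 1× S (acyclic) → no.
That gives 5 matching atoms.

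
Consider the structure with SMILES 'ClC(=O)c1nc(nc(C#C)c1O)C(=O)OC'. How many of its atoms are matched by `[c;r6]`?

The query [c;r6] means: aromatic carbon that belongs to a six-membered ring.
Check the 16 heavy atoms by environment: 2× n (aromatic, in 6-ring) → no; 4× c (aromatic, in 6-ring) → match; 5× C (acyclic) → no; 4× O (acyclic) → no; 1× Cl (acyclic) → no.
That gives 4 matching atoms.

4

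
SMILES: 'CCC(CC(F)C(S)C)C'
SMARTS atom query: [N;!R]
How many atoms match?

0

The query [N;!R] means: aliphatic nitrogen not in a ring.
Check the 10 heavy atoms by environment: 8× C (acyclic) → no; 1× S (acyclic) → no; 1× F (acyclic) → no.
No environment satisfies the query, so 0 matching atoms.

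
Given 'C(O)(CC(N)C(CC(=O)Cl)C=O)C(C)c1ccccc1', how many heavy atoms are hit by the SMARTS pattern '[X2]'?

1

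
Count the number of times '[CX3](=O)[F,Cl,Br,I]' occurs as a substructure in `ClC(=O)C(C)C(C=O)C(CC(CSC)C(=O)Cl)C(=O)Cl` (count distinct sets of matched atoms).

3

[CX3](=O)[F,Cl,Br,I] is the SMARTS for an acyl halide: a carbonyl carbon bonded to a halogen.
The molecule carries 3 separate instances of an acyl chloride (-C(=O)Cl) meeting every constraint; each maps to a distinct set of atoms, giving 3 matches.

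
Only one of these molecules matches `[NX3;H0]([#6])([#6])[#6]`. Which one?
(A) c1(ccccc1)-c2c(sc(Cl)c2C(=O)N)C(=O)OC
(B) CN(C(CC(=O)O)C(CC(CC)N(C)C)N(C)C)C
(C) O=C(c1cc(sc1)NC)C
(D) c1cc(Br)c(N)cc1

[NX3;H0]([#6])([#6])[#6] describes a trivalent nitrogen with no H, bonded to three carbons (a tertiary amine).
(A) has a primary amide (-C(=O)NH2) but the amide nitrogen has H2 and only one carbon neighbour.
(B) contains a dimethylamino group (-N(CH3)2), which satisfies every atom and bond constraint.
(C) has an N-methylamino group (-NHCH3) but the nitrogen still has one H (H1), not H0.
(D) has a primary amino group (-NH2) but the nitrogen has H2, not H0 with three carbons.
So the answer is (B).

B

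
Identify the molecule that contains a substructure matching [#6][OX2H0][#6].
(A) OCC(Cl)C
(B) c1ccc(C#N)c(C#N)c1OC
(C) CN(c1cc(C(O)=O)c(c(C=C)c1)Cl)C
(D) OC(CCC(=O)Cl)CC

[#6][OX2H0][#6] describes an aliphatic oxygen bridging two carbons with no H on the oxygen (an ether).
(A) has a hydroxyl group (-OH) but the oxygen has H1, not H0 bridging two carbons.
(B) contains a methoxy ether (-OCH3), which satisfies every atom and bond constraint.
(C) has a carboxylic acid group (-C(=O)OH) but the -OH oxygen has H1; the =O is OX1, not OX2.
(D) has a hydroxyl group (-OH) but the oxygen has H1, not H0 bridging two carbons.
So the answer is (B).

B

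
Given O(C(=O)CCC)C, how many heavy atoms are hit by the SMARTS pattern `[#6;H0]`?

1

The query [#6;H0] means: any carbon with no attached hydrogen.
Check the 7 heavy atoms by environment: 2× C (H2) → no; 1× C (H0) → match; 2× O (H0) → no; 2× C (H3) → no.
That gives 1 matching atom.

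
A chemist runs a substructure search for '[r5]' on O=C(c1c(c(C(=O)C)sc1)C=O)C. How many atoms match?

5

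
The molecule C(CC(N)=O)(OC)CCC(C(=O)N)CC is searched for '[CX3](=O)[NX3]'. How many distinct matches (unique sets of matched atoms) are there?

[CX3](=O)[NX3] is the SMARTS for an amide: a carbonyl carbon bonded to a trivalent nitrogen.
The molecule carries 2 separate instances of a primary amide (-C(=O)NH2) meeting every constraint; each maps to a distinct set of atoms, giving 2 matches.

2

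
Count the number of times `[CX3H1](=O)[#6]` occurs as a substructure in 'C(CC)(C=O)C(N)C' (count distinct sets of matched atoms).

[CX3H1](=O)[#6] is the SMARTS for an aldehyde: an sp2 carbon with one H, double-bonded to O and single-bonded to carbon.
Exactly one fragment in the molecule meets all constraints, giving 1 match.

1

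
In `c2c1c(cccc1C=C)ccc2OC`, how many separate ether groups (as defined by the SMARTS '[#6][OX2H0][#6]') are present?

1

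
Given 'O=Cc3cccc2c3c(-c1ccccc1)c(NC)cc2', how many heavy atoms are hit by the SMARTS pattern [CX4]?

1

The query [CX4] means: C with X4: aliphatic carbon with exactly 4 total connections (bonds + H).
Check the 20 heavy atoms by environment: 16× c (aromatic, X3) → no; 1× N (X3) → no; 1× C (X4) → match; 1× C (X3) → no; 1× O (X1) → no.
That gives 1 matching atom.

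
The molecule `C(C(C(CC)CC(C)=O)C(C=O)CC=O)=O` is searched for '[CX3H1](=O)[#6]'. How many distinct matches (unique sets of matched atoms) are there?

3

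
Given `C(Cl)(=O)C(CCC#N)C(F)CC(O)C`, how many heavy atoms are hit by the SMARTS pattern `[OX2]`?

1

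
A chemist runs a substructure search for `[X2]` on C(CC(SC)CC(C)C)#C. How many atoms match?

3

The query [X2] means: any atom with exactly two total connections (bonds + H).
Check the 10 heavy atoms by environment: 7× C (X4) → no; 2× C (X2) → match; 1× S (X2) → match.
Summing the matching environments: 2 + 1 = 3 matching atoms.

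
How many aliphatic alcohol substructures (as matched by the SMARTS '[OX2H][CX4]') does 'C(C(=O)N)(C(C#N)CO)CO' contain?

2

[OX2H][CX4] is the SMARTS for an aliphatic alcohol: a hydroxyl oxygen bound to an sp3 (X4) carbon.
The molecule carries 2 separate instances of a hydroxyl group (-OH) meeting every constraint; each maps to a distinct set of atoms, giving 2 matches.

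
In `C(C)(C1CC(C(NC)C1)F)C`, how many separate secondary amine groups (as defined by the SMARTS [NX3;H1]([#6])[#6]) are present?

1

[NX3;H1]([#6])[#6] is the SMARTS for a secondary amine: a trivalent nitrogen with one H, bonded to two carbons.
Exactly one fragment in the molecule meets all constraints, giving 1 match.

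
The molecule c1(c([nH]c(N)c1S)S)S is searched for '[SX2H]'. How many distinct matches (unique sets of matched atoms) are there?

[SX2H] is the SMARTS for a thiol: an aliphatic sulfur with two connections, one being H.
The molecule carries 3 separate instances of a thiol (-SH) meeting every constraint; each maps to a distinct set of atoms, giving 3 matches.

3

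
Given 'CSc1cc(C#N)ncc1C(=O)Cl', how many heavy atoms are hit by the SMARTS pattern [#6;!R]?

The query [#6;!R] means: carbon not in any ring.
Check the 13 heavy atoms by environment: 1× n (aromatic, in 6-ring) → no; 5× c (aromatic, in 6-ring) → no; 3× C (acyclic) → match; 1× O (acyclic) → no; 1× Cl (acyclic) → no; 1× N (acyclic) → no; 1× S (acyclic) → no.
That gives 3 matching atoms.

3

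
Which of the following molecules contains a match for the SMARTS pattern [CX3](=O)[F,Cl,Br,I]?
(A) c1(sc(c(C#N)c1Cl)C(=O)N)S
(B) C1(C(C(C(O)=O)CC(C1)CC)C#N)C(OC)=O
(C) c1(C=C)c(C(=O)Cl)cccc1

[CX3](=O)[F,Cl,Br,I] describes a carbonyl carbon bonded to a halogen (an acyl halide).
(A) has a chloro substituent but the Cl is not on a carbonyl carbon.
(B) has a methyl-ester group (-C(=O)OCH3) but the carbonyl is bonded to -O-C, not to a halogen.
(C) contains an acyl chloride (-C(=O)Cl), which satisfies every atom and bond constraint.
So the answer is (C).

C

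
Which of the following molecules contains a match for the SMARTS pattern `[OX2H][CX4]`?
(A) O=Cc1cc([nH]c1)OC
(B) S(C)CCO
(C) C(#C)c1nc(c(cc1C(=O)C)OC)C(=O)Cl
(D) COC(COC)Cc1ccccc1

B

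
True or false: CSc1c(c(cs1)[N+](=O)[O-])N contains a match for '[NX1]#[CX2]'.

False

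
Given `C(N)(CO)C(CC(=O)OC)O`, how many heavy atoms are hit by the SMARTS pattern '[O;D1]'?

3

The query [O;D1] means: aliphatic oxygen bonded to exactly one heavy atom.
Check the 11 heavy atoms by environment: 2× C (D2) → no; 3× C (D3) → no; 3× O (D1) → match; 1× O (D2) → no; 1× C (D1) → no; 1× N (D1) → no.
That gives 3 matching atoms.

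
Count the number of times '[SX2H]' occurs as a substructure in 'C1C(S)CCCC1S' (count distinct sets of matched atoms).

2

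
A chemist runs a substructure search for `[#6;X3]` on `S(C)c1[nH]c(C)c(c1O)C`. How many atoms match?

4

The query [#6;X3] means: any carbon (aromatic or not) with three total connections.
Check the 10 heavy atoms by environment: 1× n (aromatic, X3) → no; 4× c (aromatic, X3) → match; 1× O (X2) → no; 3× C (X4) → no; 1× S (X2) → no.
That gives 4 matching atoms.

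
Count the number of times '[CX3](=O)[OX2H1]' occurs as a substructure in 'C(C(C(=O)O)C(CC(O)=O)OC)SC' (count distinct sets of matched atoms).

2

[CX3](=O)[OX2H1] is the SMARTS for a carboxylic acid: an sp2 carbon double-bonded to O and single-bonded to an -OH oxygen.
The molecule carries 2 separate instances of a carboxylic acid group (-C(=O)OH) meeting every constraint; each maps to a distinct set of atoms, giving 2 matches.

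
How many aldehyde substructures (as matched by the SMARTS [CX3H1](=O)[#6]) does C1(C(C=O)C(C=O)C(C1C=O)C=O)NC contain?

4

[CX3H1](=O)[#6] is the SMARTS for an aldehyde: an sp2 carbon with one H, double-bonded to O and single-bonded to carbon.
The molecule carries 4 separate instances of an aldehyde (-CHO) meeting every constraint; each maps to a distinct set of atoms, giving 4 matches.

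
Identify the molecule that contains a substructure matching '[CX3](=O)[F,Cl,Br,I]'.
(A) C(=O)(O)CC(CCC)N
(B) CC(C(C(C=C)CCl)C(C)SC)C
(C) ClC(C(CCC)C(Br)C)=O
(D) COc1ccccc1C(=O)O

[CX3](=O)[F,Cl,Br,I] describes a carbonyl carbon bonded to a halogen (an acyl halide).
(A) has a carboxylic acid group (-C(=O)OH) but the carbonyl is bonded to -OH, not to a halogen.
(B) has a chloro substituent but the Cl is not on a carbonyl carbon.
(C) contains an acyl chloride (-C(=O)Cl), which satisfies every atom and bond constraint.
(D) has a carboxylic acid group (-C(=O)OH) but the carbonyl is bonded to -OH, not to a halogen.
So the answer is (C).

C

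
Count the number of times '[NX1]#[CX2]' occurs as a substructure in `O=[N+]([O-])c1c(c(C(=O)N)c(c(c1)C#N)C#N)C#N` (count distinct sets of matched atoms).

3

[NX1]#[CX2] is the SMARTS for a nitrile: a nitrogen triple-bonded to a two-connected carbon.
The molecule carries 3 separate instances of a nitrile (-C#N) meeting every constraint; each maps to a distinct set of atoms, giving 3 matches.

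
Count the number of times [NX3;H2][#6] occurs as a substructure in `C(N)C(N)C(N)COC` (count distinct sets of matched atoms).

[NX3;H2][#6] is the SMARTS for a primary amine: a trivalent nitrogen with two H attached to carbon.
The molecule carries 3 separate instances of a primary amino group (-NH2) meeting every constraint; each maps to a distinct set of atoms, giving 3 matches.

3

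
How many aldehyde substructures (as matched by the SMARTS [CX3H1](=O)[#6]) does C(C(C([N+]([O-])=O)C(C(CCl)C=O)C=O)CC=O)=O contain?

[CX3H1](=O)[#6] is the SMARTS for an aldehyde: an sp2 carbon with one H, double-bonded to O and single-bonded to carbon.
The molecule carries 4 separate instances of an aldehyde (-CHO) meeting every constraint; each maps to a distinct set of atoms, giving 4 matches.

4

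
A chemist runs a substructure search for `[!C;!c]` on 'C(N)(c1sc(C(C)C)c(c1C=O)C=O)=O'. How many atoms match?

The query [!C;!c] means: neither aliphatic nor aromatic carbon — same as [!#6].
Check the 15 heavy atoms by environment: 1× s (aromatic) → match; 4× c (aromatic) → no; 6× C → no; 3× O → match; 1× N → match.
Summing the matching environments: 1 + 3 + 1 = 5 matching atoms.

5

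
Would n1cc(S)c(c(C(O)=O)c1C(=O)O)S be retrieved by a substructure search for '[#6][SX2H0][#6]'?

The pattern [#6][SX2H0][#6] describes an aliphatic sulfur bridging two carbons with no H on the sulfur — a thioether.
The closest candidate here is a thiol (-SH), but the sulfur has H1, not H0 bridging two carbons. No other fragment satisfies the full query, so there is no match.

No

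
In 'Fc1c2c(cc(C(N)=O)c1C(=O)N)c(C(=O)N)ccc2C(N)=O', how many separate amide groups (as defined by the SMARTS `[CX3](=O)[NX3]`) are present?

4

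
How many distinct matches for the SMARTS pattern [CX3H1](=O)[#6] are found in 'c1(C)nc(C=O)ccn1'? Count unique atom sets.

[CX3H1](=O)[#6] is the SMARTS for an aldehyde: an sp2 carbon with one H, double-bonded to O and single-bonded to carbon.
Exactly one fragment in the molecule meets all constraints, giving 1 match.

1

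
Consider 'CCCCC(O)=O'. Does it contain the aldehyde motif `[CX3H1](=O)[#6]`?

No

The pattern [CX3H1](=O)[#6] describes an sp2 carbon with one H, double-bonded to O and single-bonded to carbon — an aldehyde.
The closest candidate here is a carboxylic acid group (-C(=O)OH), but the carbonyl carbon has H0 and is bonded to O, not H1. No other fragment satisfies the full query, so there is no match.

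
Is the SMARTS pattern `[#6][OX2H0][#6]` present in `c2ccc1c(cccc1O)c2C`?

No

The pattern [#6][OX2H0][#6] describes an aliphatic oxygen bridging two carbons with no H on the oxygen — an ether.
The closest candidate here is a hydroxyl group (-OH), but the oxygen has H1, not H0 bridging two carbons. No other fragment satisfies the full query, so there is no match.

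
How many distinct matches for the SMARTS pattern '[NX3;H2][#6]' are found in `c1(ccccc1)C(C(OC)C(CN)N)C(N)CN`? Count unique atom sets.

4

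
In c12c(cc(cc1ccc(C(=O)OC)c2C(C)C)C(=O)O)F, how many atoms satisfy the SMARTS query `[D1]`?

7

The query [D1] means: atom with exactly one heavy-atom neighbour (degree 1).
Check the 21 heavy atoms by environment: 6× c (aromatic, D3) → no; 4× c (aromatic, D2) → no; 3× C (D3) → no; 3× O (D1) → match; 1× O (D2) → no; 3× C (D1) → match; 1× F (D1) → match.
Summing the matching environments: 3 + 3 + 1 = 7 matching atoms.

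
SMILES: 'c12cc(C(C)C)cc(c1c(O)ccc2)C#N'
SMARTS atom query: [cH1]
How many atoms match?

5

The query [cH1] means: aromatic carbon bearing exactly one hydrogen.
Check the 16 heavy atoms by environment: 5× c (aromatic, H0) → no; 5× c (aromatic, H1) → match; 1× C (H0) → no; 1× N (H0) → no; 1× C (H1) → no; 2× C (H3) → no; 1× O (H1) → no.
That gives 5 matching atoms.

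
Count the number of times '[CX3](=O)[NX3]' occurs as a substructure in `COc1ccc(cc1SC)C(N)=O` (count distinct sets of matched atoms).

1

[CX3](=O)[NX3] is the SMARTS for an amide: a carbonyl carbon bonded to a trivalent nitrogen.
Exactly one fragment in the molecule meets all constraints, giving 1 match.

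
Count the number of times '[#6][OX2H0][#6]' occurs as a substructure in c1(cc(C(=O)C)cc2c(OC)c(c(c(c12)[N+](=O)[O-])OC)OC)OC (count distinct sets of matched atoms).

4

[#6][OX2H0][#6] is the SMARTS for an ether: an aliphatic oxygen bridging two carbons with no H on the oxygen.
The molecule carries 4 separate instances of a methoxy ether (-OCH3) meeting every constraint; each maps to a distinct set of atoms, giving 4 matches.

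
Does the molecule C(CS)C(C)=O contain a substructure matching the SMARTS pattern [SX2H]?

The pattern [SX2H] describes an aliphatic sulfur with two connections, one being H — a thiol.
The molecule carries a thiol (-SH), whose atoms satisfy every constraint of the query, so the pattern matches.

Yes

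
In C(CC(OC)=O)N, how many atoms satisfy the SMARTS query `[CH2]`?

2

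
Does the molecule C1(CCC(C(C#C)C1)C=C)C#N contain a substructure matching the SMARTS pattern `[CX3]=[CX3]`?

Yes

The pattern [CX3]=[CX3] describes a non-aromatic C=C double bond between two sp2 carbons — an alkene.
The molecule carries a vinyl group (-CH=CH2), whose atoms satisfy every constraint of the query, so the pattern matches.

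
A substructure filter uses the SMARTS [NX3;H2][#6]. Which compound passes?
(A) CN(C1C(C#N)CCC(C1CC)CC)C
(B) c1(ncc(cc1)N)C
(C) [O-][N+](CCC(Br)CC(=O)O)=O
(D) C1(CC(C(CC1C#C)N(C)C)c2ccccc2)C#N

B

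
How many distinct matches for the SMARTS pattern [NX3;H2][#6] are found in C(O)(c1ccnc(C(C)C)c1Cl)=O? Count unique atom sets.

[NX3;H2][#6] is the SMARTS for a primary amine: a trivalent nitrogen with two H attached to carbon.
No fragment in the molecule satisfies every constraint, giving 0 matches.

0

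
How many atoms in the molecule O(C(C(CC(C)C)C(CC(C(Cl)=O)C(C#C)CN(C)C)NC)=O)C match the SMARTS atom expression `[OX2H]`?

The query [OX2H] means: aliphatic oxygen with two connections, one of which is H — an -OH oxygen.
Check the 24 heavy atoms by environment: 3× C (H2, X4) → no; 5× C (H1, X4) → no; 1× C (H0, X2) → no; 1× C (H1, X2) → no; 1× N (H1, X3) → no; 6× C (H3, X4) → no; 2× C (H0, X3) → no; 2× O (H0, X1) → no; 1× O (H0, X2) → no; 1× Cl (H0, X1) → no; 1× N (H0, X3) → no.
No environment satisfies the query, so 0 matching atoms.

0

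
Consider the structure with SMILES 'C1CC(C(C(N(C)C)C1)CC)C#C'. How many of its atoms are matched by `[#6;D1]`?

4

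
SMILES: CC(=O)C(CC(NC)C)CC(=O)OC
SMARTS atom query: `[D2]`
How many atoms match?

4

Check the 14 heavy atoms by environment: 4× C (D1) → no; 4× C (D3) → no; 2× C (D2) → match; 1× N (D2) → match; 2× O (D1) → no; 1× O (D2) → match.
Summing the matching environments: 2 + 1 + 1 = 4 matching atoms.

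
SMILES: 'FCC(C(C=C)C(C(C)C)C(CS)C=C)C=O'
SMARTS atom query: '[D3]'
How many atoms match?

Check the 17 heavy atoms by environment: 5× C (D2) → no; 5× C (D3) → match; 4× C (D1) → no; 1× O (D1) → no; 1× S (D1) → no; 1× F (D1) → no.
That gives 5 matching atoms.

5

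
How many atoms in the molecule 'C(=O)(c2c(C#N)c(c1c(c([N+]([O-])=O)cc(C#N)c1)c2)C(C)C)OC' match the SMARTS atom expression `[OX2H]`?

0

The query [OX2H] means: aliphatic oxygen with two connections, one of which is H — an -OH oxygen.
Check the 24 heavy atoms by environment: 7× c (aromatic, H0, X3) → no; 3× c (aromatic, H1, X3) → no; 1× C (H1, X4) → no; 3× C (H3, X4) → no; 2× C (H0, X2) → no; 2× N (H0, X1) → no; 1× N (charge +1, H0, X3) → no; 1× O (charge -1, H0, X1) → no; 2× O (H0, X1) → no; 1× C (H0, X3) → no; 1× O (H0, X2) → no.
No environment satisfies the query, so 0 matching atoms.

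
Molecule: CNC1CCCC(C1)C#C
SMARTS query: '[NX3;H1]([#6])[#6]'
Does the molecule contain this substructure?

Yes

The pattern [NX3;H1]([#6])[#6] describes a trivalent nitrogen with one H, bonded to two carbons — a secondary amine.
The molecule carries an N-methylamino group (-NHCH3), whose atoms satisfy every constraint of the query, so the pattern matches.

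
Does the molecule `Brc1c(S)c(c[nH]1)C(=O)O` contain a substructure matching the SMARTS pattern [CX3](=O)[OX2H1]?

Yes

The pattern [CX3](=O)[OX2H1] describes an sp2 carbon double-bonded to O and single-bonded to an -OH oxygen — a carboxylic acid.
The molecule carries a carboxylic acid group (-C(=O)OH), whose atoms satisfy every constraint of the query, so the pattern matches.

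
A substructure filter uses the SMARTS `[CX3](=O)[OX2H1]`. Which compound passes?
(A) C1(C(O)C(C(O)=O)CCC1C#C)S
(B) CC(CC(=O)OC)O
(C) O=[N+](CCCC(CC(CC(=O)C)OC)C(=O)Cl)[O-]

A

[CX3](=O)[OX2H1] describes an sp2 carbon double-bonded to O and single-bonded to an -OH oxygen (a carboxylic acid).
(A) contains a carboxylic acid group (-C(=O)OH), which satisfies every atom and bond constraint.
(B) has a methyl-ester group (-C(=O)OCH3) but the singly-bonded O has no H (OX2H0, not OX2H1).
(C) has an acyl chloride (-C(=O)Cl) but the carbonyl is bonded to Cl, not to an -OH oxygen.
So the answer is (A).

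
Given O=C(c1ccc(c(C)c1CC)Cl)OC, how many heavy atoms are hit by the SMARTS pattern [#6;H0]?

5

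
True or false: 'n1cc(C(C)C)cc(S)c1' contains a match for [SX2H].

The pattern [SX2H] describes an aliphatic sulfur with two connections, one being H — a thiol.
The molecule carries a thiol (-SH), whose atoms satisfy every constraint of the query, so the pattern matches.

True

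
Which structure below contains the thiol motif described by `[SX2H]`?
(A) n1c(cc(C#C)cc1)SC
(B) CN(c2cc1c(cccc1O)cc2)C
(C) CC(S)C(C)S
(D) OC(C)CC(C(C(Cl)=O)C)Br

[SX2H] describes an aliphatic sulfur with two connections, one being H (a thiol).
(A) has a methylthio ether (-SCH3) but the sulfur has H0 (bonded to two carbons), not H1.
(B) has a hydroxyl group (-OH) but it is an -OH, not an -SH.
(C) contains a thiol (-SH), which satisfies every atom and bond constraint.
(D) has a hydroxyl group (-OH) but it is an -OH, not an -SH.
So the answer is (C).

C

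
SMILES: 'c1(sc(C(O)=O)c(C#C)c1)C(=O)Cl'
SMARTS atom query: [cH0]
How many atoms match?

3

The query [cH0] means: aromatic carbon with no attached hydrogen (substituted or ring-fusion).
Check the 13 heavy atoms by environment: 1× s (aromatic, H0) → no; 3× c (aromatic, H0) → match; 1× c (aromatic, H1) → no; 3× C (H0) → no; 2× O (H0) → no; 1× Cl (H0) → no; 1× O (H1) → no; 1× C (H1) → no.
That gives 3 matching atoms.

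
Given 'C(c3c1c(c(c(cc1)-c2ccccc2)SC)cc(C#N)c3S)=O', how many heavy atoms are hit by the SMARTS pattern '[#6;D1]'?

1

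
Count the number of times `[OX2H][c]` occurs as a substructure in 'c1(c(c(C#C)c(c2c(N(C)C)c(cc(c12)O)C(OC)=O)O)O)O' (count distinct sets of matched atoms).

4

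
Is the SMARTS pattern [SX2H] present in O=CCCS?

The pattern [SX2H] describes an aliphatic sulfur with two connections, one being H — a thiol.
The molecule carries a thiol (-SH), whose atoms satisfy every constraint of the query, so the pattern matches.

Yes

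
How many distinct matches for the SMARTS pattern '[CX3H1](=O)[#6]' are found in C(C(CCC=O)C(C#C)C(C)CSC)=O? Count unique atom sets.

2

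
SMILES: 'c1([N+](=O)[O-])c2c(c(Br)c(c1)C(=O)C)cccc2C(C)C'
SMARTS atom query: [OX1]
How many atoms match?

3

Check the 20 heavy atoms by environment: 10× c (aromatic, X3) → no; 1× C (X3) → no; 2× O (X1) → match; 4× C (X4) → no; 1× N (charge +1, X3) → no; 1× O (charge -1, X1) → match; 1× Br (X1) → no.
Summing the matching environments: 2 + 1 = 3 matching atoms.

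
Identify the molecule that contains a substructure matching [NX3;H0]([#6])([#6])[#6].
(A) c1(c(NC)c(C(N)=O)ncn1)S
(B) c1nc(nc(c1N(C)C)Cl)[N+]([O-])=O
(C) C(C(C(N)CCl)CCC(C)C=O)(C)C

[NX3;H0]([#6])([#6])[#6] describes a trivalent nitrogen with no H, bonded to three carbons (a tertiary amine).
(A) has an N-methylamino group (-NHCH3) but the nitrogen still has one H (H1), not H0.
(B) contains a dimethylamino group (-N(CH3)2), which satisfies every atom and bond constraint.
(C) has a primary amino group (-NH2) but the nitrogen has H2, not H0 with three carbons.
So the answer is (B).

B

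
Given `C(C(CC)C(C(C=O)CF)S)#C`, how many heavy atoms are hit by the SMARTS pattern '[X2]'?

3

Check the 12 heavy atoms by environment: 6× C (X4) → no; 1× F (X1) → no; 2× C (X2) → match; 1× S (X2) → match; 1× C (X3) → no; 1× O (X1) → no.
Summing the matching environments: 2 + 1 = 3 matching atoms.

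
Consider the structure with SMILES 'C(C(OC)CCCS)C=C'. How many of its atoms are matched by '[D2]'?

6

The query [D2] means: atom with exactly two heavy-atom neighbours.
Check the 10 heavy atoms by environment: 5× C (D2) → match; 1× C (D3) → no; 2× C (D1) → no; 1× S (D1) → no; 1× O (D2) → match.
Summing the matching environments: 5 + 1 = 6 matching atoms.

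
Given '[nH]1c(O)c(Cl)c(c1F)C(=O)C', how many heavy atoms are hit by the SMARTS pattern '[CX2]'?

0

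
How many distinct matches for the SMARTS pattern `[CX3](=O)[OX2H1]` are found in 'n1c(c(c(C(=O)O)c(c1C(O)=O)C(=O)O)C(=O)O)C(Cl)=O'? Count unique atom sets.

4

[CX3](=O)[OX2H1] is the SMARTS for a carboxylic acid: an sp2 carbon double-bonded to O and single-bonded to an -OH oxygen.
The molecule carries 4 separate instances of a carboxylic acid group (-C(=O)OH) meeting every constraint; each maps to a distinct set of atoms, giving 4 matches.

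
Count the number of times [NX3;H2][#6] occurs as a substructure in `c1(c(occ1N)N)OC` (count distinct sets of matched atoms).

2

[NX3;H2][#6] is the SMARTS for a primary amine: a trivalent nitrogen with two H attached to carbon.
The molecule carries 2 separate instances of a primary amino group (-NH2) meeting every constraint; each maps to a distinct set of atoms, giving 2 matches.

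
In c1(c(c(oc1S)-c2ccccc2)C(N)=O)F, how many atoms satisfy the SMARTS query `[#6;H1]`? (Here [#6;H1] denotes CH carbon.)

5

Check the 16 heavy atoms by environment: 1× o (aromatic, H0) → no; 5× c (aromatic, H0) → no; 1× C (H0) → no; 1× O (H0) → no; 1× N (H2) → no; 1× F (H0) → no; 1× S (H1) → no; 5× c (aromatic, H1) → match.
That gives 5 matching atoms.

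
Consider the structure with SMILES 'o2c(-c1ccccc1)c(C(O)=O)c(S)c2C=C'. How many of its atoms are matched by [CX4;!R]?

0

The query [CX4;!R] means: aliphatic carbon with four total connections, not in a ring.
Check the 17 heavy atoms by environment: 1× o (aromatic, X2, in 5-ring) → no; 4× c (aromatic, X3, in 5-ring) → no; 1× S (X2, acyclic) → no; 3× C (X3, acyclic) → no; 6× c (aromatic, X3, in 6-ring) → no; 1× O (X1, acyclic) → no; 1× O (X2, acyclic) → no.
No environment satisfies the query, so 0 matching atoms.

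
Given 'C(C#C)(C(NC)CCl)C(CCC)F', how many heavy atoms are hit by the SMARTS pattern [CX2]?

2

The query [CX2] means: C with X2: aliphatic carbon with exactly 2 total connections.
Check the 13 heavy atoms by environment: 8× C (X4) → no; 1× Cl (X1) → no; 2× C (X2) → match; 1× F (X1) → no; 1× N (X3) → no.
That gives 2 matching atoms.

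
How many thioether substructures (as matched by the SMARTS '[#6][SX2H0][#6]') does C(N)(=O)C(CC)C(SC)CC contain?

1

[#6][SX2H0][#6] is the SMARTS for a thioether: an aliphatic sulfur bridging two carbons with no H on the sulfur.
Exactly one fragment in the molecule meets all constraints, giving 1 match.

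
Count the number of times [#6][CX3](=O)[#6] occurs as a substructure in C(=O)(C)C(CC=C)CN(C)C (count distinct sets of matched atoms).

1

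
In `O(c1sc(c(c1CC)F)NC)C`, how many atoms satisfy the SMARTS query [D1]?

4

The query [D1] means: atom with exactly one heavy-atom neighbour (degree 1).
Check the 12 heavy atoms by environment: 1× s (aromatic, D2) → no; 4× c (aromatic, D3) → no; 1× O (D2) → no; 3× C (D1) → match; 1× N (D2) → no; 1× F (D1) → match; 1× C (D2) → no.
Summing the matching environments: 3 + 1 = 4 matching atoms.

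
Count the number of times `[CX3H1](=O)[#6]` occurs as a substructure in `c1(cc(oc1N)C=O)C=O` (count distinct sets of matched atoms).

[CX3H1](=O)[#6] is the SMARTS for an aldehyde: an sp2 carbon with one H, double-bonded to O and single-bonded to carbon.
The molecule carries 2 separate instances of an aldehyde (-CHO) meeting every constraint; each maps to a distinct set of atoms, giving 2 matches.

2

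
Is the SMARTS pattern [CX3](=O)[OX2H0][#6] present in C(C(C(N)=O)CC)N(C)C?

No

The pattern [CX3](=O)[OX2H0][#6] describes a carbonyl carbon bonded to an oxygen that is itself bonded to carbon (no H on that O) — an ester.
The closest candidate here is a primary amide (-C(=O)NH2), but the carbonyl is bonded to N, not to an O-C linkage. No other fragment satisfies the full query, so there is no match.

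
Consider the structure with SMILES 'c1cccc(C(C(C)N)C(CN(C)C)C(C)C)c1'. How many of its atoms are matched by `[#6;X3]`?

6

The query [#6;X3] means: any carbon (aromatic or not) with three total connections.
Check the 18 heavy atoms by environment: 10× C (X4) → no; 2× N (X3) → no; 6× c (aromatic, X3) → match.
That gives 6 matching atoms.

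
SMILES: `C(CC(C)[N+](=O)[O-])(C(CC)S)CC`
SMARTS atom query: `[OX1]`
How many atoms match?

2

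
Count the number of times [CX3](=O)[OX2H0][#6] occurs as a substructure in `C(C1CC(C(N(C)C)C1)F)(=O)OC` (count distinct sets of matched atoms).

[CX3](=O)[OX2H0][#6] is the SMARTS for an ester: a carbonyl carbon bonded to an oxygen that is itself bonded to carbon (no H on that O).
Exactly one fragment in the molecule meets all constraints, giving 1 match.

1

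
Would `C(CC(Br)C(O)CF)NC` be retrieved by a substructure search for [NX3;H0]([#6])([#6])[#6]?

No

The pattern [NX3;H0]([#6])([#6])[#6] describes a trivalent nitrogen with no H, bonded to three carbons — a tertiary amine.
The closest candidate here is an N-methylamino group (-NHCH3), but the nitrogen still has one H (H1), not H0. No other fragment satisfies the full query, so there is no match.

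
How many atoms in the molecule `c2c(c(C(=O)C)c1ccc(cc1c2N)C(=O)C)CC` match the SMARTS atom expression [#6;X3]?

12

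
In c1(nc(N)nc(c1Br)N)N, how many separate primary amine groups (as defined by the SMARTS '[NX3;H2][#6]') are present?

3

[NX3;H2][#6] is the SMARTS for a primary amine: a trivalent nitrogen with two H attached to carbon.
The molecule carries 3 separate instances of a primary amino group (-NH2) meeting every constraint; each maps to a distinct set of atoms, giving 3 matches.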